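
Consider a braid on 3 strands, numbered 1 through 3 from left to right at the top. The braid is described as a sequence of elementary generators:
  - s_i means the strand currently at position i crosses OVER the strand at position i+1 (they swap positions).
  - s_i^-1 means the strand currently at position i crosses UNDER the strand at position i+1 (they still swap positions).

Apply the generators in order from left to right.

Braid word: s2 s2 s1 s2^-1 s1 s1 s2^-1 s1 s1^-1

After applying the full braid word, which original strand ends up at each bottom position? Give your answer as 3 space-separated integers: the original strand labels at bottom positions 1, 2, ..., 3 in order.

Answer: 2 1 3

Derivation:
Gen 1 (s2): strand 2 crosses over strand 3. Perm now: [1 3 2]
Gen 2 (s2): strand 3 crosses over strand 2. Perm now: [1 2 3]
Gen 3 (s1): strand 1 crosses over strand 2. Perm now: [2 1 3]
Gen 4 (s2^-1): strand 1 crosses under strand 3. Perm now: [2 3 1]
Gen 5 (s1): strand 2 crosses over strand 3. Perm now: [3 2 1]
Gen 6 (s1): strand 3 crosses over strand 2. Perm now: [2 3 1]
Gen 7 (s2^-1): strand 3 crosses under strand 1. Perm now: [2 1 3]
Gen 8 (s1): strand 2 crosses over strand 1. Perm now: [1 2 3]
Gen 9 (s1^-1): strand 1 crosses under strand 2. Perm now: [2 1 3]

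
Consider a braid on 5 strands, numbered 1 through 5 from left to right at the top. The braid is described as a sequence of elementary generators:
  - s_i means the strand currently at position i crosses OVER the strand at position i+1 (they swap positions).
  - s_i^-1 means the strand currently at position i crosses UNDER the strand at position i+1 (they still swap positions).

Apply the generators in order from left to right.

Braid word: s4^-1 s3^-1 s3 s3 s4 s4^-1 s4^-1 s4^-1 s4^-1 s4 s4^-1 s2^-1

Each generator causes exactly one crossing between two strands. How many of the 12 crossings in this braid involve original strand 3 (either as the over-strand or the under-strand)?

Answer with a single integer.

Answer: 10

Derivation:
Gen 1: crossing 4x5. Involves strand 3? no. Count so far: 0
Gen 2: crossing 3x5. Involves strand 3? yes. Count so far: 1
Gen 3: crossing 5x3. Involves strand 3? yes. Count so far: 2
Gen 4: crossing 3x5. Involves strand 3? yes. Count so far: 3
Gen 5: crossing 3x4. Involves strand 3? yes. Count so far: 4
Gen 6: crossing 4x3. Involves strand 3? yes. Count so far: 5
Gen 7: crossing 3x4. Involves strand 3? yes. Count so far: 6
Gen 8: crossing 4x3. Involves strand 3? yes. Count so far: 7
Gen 9: crossing 3x4. Involves strand 3? yes. Count so far: 8
Gen 10: crossing 4x3. Involves strand 3? yes. Count so far: 9
Gen 11: crossing 3x4. Involves strand 3? yes. Count so far: 10
Gen 12: crossing 2x5. Involves strand 3? no. Count so far: 10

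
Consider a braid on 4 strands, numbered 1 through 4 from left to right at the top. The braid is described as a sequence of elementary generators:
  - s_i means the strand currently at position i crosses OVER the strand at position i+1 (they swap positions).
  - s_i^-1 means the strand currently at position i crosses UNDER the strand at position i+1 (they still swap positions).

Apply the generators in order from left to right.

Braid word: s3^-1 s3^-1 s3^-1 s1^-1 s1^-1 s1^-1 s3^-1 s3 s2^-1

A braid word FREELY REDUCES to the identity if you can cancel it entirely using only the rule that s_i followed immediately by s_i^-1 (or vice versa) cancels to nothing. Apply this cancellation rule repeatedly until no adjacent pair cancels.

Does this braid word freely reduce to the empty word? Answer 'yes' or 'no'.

Answer: no

Derivation:
Gen 1 (s3^-1): push. Stack: [s3^-1]
Gen 2 (s3^-1): push. Stack: [s3^-1 s3^-1]
Gen 3 (s3^-1): push. Stack: [s3^-1 s3^-1 s3^-1]
Gen 4 (s1^-1): push. Stack: [s3^-1 s3^-1 s3^-1 s1^-1]
Gen 5 (s1^-1): push. Stack: [s3^-1 s3^-1 s3^-1 s1^-1 s1^-1]
Gen 6 (s1^-1): push. Stack: [s3^-1 s3^-1 s3^-1 s1^-1 s1^-1 s1^-1]
Gen 7 (s3^-1): push. Stack: [s3^-1 s3^-1 s3^-1 s1^-1 s1^-1 s1^-1 s3^-1]
Gen 8 (s3): cancels prior s3^-1. Stack: [s3^-1 s3^-1 s3^-1 s1^-1 s1^-1 s1^-1]
Gen 9 (s2^-1): push. Stack: [s3^-1 s3^-1 s3^-1 s1^-1 s1^-1 s1^-1 s2^-1]
Reduced word: s3^-1 s3^-1 s3^-1 s1^-1 s1^-1 s1^-1 s2^-1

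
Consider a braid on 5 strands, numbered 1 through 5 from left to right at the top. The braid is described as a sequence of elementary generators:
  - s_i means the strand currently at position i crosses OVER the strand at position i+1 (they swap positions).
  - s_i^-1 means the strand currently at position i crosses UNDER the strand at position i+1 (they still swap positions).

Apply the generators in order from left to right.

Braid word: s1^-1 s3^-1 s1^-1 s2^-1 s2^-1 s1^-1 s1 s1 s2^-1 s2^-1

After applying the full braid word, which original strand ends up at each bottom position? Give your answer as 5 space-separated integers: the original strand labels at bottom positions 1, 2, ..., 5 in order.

Answer: 2 1 4 3 5

Derivation:
Gen 1 (s1^-1): strand 1 crosses under strand 2. Perm now: [2 1 3 4 5]
Gen 2 (s3^-1): strand 3 crosses under strand 4. Perm now: [2 1 4 3 5]
Gen 3 (s1^-1): strand 2 crosses under strand 1. Perm now: [1 2 4 3 5]
Gen 4 (s2^-1): strand 2 crosses under strand 4. Perm now: [1 4 2 3 5]
Gen 5 (s2^-1): strand 4 crosses under strand 2. Perm now: [1 2 4 3 5]
Gen 6 (s1^-1): strand 1 crosses under strand 2. Perm now: [2 1 4 3 5]
Gen 7 (s1): strand 2 crosses over strand 1. Perm now: [1 2 4 3 5]
Gen 8 (s1): strand 1 crosses over strand 2. Perm now: [2 1 4 3 5]
Gen 9 (s2^-1): strand 1 crosses under strand 4. Perm now: [2 4 1 3 5]
Gen 10 (s2^-1): strand 4 crosses under strand 1. Perm now: [2 1 4 3 5]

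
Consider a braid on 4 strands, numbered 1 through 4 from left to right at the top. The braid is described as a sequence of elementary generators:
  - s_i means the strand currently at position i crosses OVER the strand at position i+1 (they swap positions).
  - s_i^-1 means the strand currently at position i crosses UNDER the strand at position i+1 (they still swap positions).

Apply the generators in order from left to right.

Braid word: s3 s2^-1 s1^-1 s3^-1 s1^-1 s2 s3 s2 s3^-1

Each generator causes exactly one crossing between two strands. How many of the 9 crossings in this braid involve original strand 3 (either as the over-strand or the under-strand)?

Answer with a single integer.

Answer: 5

Derivation:
Gen 1: crossing 3x4. Involves strand 3? yes. Count so far: 1
Gen 2: crossing 2x4. Involves strand 3? no. Count so far: 1
Gen 3: crossing 1x4. Involves strand 3? no. Count so far: 1
Gen 4: crossing 2x3. Involves strand 3? yes. Count so far: 2
Gen 5: crossing 4x1. Involves strand 3? no. Count so far: 2
Gen 6: crossing 4x3. Involves strand 3? yes. Count so far: 3
Gen 7: crossing 4x2. Involves strand 3? no. Count so far: 3
Gen 8: crossing 3x2. Involves strand 3? yes. Count so far: 4
Gen 9: crossing 3x4. Involves strand 3? yes. Count so far: 5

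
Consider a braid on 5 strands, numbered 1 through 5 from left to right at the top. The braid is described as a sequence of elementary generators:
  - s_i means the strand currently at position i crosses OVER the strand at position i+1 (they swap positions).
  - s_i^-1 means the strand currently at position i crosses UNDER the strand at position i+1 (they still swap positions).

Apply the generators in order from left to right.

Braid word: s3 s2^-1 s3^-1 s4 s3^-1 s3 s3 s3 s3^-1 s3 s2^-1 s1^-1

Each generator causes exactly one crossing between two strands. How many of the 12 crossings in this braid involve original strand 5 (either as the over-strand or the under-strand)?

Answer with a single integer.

Gen 1: crossing 3x4. Involves strand 5? no. Count so far: 0
Gen 2: crossing 2x4. Involves strand 5? no. Count so far: 0
Gen 3: crossing 2x3. Involves strand 5? no. Count so far: 0
Gen 4: crossing 2x5. Involves strand 5? yes. Count so far: 1
Gen 5: crossing 3x5. Involves strand 5? yes. Count so far: 2
Gen 6: crossing 5x3. Involves strand 5? yes. Count so far: 3
Gen 7: crossing 3x5. Involves strand 5? yes. Count so far: 4
Gen 8: crossing 5x3. Involves strand 5? yes. Count so far: 5
Gen 9: crossing 3x5. Involves strand 5? yes. Count so far: 6
Gen 10: crossing 5x3. Involves strand 5? yes. Count so far: 7
Gen 11: crossing 4x3. Involves strand 5? no. Count so far: 7
Gen 12: crossing 1x3. Involves strand 5? no. Count so far: 7

Answer: 7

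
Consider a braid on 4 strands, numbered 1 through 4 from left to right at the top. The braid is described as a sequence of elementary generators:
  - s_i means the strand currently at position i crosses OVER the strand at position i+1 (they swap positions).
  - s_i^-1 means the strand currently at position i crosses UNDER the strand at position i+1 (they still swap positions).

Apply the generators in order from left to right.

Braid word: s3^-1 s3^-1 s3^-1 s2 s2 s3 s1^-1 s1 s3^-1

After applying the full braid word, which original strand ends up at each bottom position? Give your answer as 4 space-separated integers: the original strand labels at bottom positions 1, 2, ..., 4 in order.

Gen 1 (s3^-1): strand 3 crosses under strand 4. Perm now: [1 2 4 3]
Gen 2 (s3^-1): strand 4 crosses under strand 3. Perm now: [1 2 3 4]
Gen 3 (s3^-1): strand 3 crosses under strand 4. Perm now: [1 2 4 3]
Gen 4 (s2): strand 2 crosses over strand 4. Perm now: [1 4 2 3]
Gen 5 (s2): strand 4 crosses over strand 2. Perm now: [1 2 4 3]
Gen 6 (s3): strand 4 crosses over strand 3. Perm now: [1 2 3 4]
Gen 7 (s1^-1): strand 1 crosses under strand 2. Perm now: [2 1 3 4]
Gen 8 (s1): strand 2 crosses over strand 1. Perm now: [1 2 3 4]
Gen 9 (s3^-1): strand 3 crosses under strand 4. Perm now: [1 2 4 3]

Answer: 1 2 4 3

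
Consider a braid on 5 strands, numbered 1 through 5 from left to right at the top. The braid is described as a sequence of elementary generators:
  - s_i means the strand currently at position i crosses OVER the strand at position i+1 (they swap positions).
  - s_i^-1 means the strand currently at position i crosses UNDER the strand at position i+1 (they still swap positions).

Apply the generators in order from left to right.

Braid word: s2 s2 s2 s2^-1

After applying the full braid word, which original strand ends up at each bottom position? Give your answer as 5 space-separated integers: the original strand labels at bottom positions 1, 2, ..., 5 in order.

Answer: 1 2 3 4 5

Derivation:
Gen 1 (s2): strand 2 crosses over strand 3. Perm now: [1 3 2 4 5]
Gen 2 (s2): strand 3 crosses over strand 2. Perm now: [1 2 3 4 5]
Gen 3 (s2): strand 2 crosses over strand 3. Perm now: [1 3 2 4 5]
Gen 4 (s2^-1): strand 3 crosses under strand 2. Perm now: [1 2 3 4 5]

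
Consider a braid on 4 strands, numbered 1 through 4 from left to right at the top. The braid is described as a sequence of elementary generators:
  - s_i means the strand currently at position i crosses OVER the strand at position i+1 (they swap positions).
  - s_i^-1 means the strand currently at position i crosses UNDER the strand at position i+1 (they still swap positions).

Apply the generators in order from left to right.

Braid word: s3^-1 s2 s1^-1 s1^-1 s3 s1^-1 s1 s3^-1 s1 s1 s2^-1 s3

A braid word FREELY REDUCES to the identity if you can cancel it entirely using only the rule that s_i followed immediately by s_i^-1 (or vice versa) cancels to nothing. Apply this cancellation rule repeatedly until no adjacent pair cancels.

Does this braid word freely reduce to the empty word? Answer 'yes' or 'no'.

Gen 1 (s3^-1): push. Stack: [s3^-1]
Gen 2 (s2): push. Stack: [s3^-1 s2]
Gen 3 (s1^-1): push. Stack: [s3^-1 s2 s1^-1]
Gen 4 (s1^-1): push. Stack: [s3^-1 s2 s1^-1 s1^-1]
Gen 5 (s3): push. Stack: [s3^-1 s2 s1^-1 s1^-1 s3]
Gen 6 (s1^-1): push. Stack: [s3^-1 s2 s1^-1 s1^-1 s3 s1^-1]
Gen 7 (s1): cancels prior s1^-1. Stack: [s3^-1 s2 s1^-1 s1^-1 s3]
Gen 8 (s3^-1): cancels prior s3. Stack: [s3^-1 s2 s1^-1 s1^-1]
Gen 9 (s1): cancels prior s1^-1. Stack: [s3^-1 s2 s1^-1]
Gen 10 (s1): cancels prior s1^-1. Stack: [s3^-1 s2]
Gen 11 (s2^-1): cancels prior s2. Stack: [s3^-1]
Gen 12 (s3): cancels prior s3^-1. Stack: []
Reduced word: (empty)

Answer: yes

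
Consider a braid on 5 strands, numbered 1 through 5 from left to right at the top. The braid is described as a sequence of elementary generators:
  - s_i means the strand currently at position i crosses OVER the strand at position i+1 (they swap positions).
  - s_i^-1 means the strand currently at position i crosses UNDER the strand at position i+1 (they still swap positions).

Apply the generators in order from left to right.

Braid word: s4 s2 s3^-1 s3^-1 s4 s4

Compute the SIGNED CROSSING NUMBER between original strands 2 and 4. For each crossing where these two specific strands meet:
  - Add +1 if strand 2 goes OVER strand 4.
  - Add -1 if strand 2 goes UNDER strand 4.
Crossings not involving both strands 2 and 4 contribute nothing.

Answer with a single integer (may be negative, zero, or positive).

Answer: 0

Derivation:
Gen 1: crossing 4x5. Both 2&4? no. Sum: 0
Gen 2: crossing 2x3. Both 2&4? no. Sum: 0
Gen 3: crossing 2x5. Both 2&4? no. Sum: 0
Gen 4: crossing 5x2. Both 2&4? no. Sum: 0
Gen 5: crossing 5x4. Both 2&4? no. Sum: 0
Gen 6: crossing 4x5. Both 2&4? no. Sum: 0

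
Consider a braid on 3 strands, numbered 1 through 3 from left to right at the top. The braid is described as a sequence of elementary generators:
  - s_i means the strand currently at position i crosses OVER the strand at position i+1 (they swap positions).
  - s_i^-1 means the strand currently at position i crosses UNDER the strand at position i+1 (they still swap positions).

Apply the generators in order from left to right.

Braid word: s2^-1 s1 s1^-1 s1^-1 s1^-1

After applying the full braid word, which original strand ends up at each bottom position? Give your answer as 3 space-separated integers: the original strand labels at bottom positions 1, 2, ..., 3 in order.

Gen 1 (s2^-1): strand 2 crosses under strand 3. Perm now: [1 3 2]
Gen 2 (s1): strand 1 crosses over strand 3. Perm now: [3 1 2]
Gen 3 (s1^-1): strand 3 crosses under strand 1. Perm now: [1 3 2]
Gen 4 (s1^-1): strand 1 crosses under strand 3. Perm now: [3 1 2]
Gen 5 (s1^-1): strand 3 crosses under strand 1. Perm now: [1 3 2]

Answer: 1 3 2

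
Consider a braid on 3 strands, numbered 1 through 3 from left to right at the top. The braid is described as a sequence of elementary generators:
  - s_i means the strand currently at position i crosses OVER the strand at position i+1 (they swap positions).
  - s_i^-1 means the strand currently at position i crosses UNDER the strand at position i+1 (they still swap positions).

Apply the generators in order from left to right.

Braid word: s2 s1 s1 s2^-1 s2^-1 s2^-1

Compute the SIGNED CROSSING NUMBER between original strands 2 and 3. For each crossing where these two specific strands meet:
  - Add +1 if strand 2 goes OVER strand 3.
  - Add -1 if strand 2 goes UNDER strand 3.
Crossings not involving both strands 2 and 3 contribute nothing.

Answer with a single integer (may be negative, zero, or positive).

Answer: 2

Derivation:
Gen 1: 2 over 3. Both 2&3? yes. Contrib: +1. Sum: 1
Gen 2: crossing 1x3. Both 2&3? no. Sum: 1
Gen 3: crossing 3x1. Both 2&3? no. Sum: 1
Gen 4: 3 under 2. Both 2&3? yes. Contrib: +1. Sum: 2
Gen 5: 2 under 3. Both 2&3? yes. Contrib: -1. Sum: 1
Gen 6: 3 under 2. Both 2&3? yes. Contrib: +1. Sum: 2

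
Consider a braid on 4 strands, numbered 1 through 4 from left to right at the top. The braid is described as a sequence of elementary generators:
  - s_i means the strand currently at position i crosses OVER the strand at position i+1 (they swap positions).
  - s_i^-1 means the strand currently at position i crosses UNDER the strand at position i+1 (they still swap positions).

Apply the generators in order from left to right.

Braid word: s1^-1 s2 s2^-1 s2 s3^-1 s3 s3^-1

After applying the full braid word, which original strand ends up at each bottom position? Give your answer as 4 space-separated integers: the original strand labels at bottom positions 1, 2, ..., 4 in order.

Answer: 2 3 4 1

Derivation:
Gen 1 (s1^-1): strand 1 crosses under strand 2. Perm now: [2 1 3 4]
Gen 2 (s2): strand 1 crosses over strand 3. Perm now: [2 3 1 4]
Gen 3 (s2^-1): strand 3 crosses under strand 1. Perm now: [2 1 3 4]
Gen 4 (s2): strand 1 crosses over strand 3. Perm now: [2 3 1 4]
Gen 5 (s3^-1): strand 1 crosses under strand 4. Perm now: [2 3 4 1]
Gen 6 (s3): strand 4 crosses over strand 1. Perm now: [2 3 1 4]
Gen 7 (s3^-1): strand 1 crosses under strand 4. Perm now: [2 3 4 1]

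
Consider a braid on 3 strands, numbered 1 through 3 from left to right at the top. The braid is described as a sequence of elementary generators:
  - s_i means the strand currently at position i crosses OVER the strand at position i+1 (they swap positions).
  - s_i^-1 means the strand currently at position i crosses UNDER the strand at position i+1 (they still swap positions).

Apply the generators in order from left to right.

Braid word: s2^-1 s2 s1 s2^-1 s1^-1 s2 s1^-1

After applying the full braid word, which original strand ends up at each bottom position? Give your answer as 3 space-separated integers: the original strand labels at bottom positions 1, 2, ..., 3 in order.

Answer: 1 3 2

Derivation:
Gen 1 (s2^-1): strand 2 crosses under strand 3. Perm now: [1 3 2]
Gen 2 (s2): strand 3 crosses over strand 2. Perm now: [1 2 3]
Gen 3 (s1): strand 1 crosses over strand 2. Perm now: [2 1 3]
Gen 4 (s2^-1): strand 1 crosses under strand 3. Perm now: [2 3 1]
Gen 5 (s1^-1): strand 2 crosses under strand 3. Perm now: [3 2 1]
Gen 6 (s2): strand 2 crosses over strand 1. Perm now: [3 1 2]
Gen 7 (s1^-1): strand 3 crosses under strand 1. Perm now: [1 3 2]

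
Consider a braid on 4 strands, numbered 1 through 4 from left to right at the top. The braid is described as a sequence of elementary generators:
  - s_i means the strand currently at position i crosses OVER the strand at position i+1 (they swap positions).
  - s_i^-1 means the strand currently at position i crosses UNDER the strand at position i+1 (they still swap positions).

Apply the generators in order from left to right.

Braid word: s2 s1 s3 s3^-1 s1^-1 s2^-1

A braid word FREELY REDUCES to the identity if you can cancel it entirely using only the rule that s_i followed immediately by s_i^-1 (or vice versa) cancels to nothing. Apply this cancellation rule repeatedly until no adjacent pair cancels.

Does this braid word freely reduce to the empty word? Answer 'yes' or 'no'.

Answer: yes

Derivation:
Gen 1 (s2): push. Stack: [s2]
Gen 2 (s1): push. Stack: [s2 s1]
Gen 3 (s3): push. Stack: [s2 s1 s3]
Gen 4 (s3^-1): cancels prior s3. Stack: [s2 s1]
Gen 5 (s1^-1): cancels prior s1. Stack: [s2]
Gen 6 (s2^-1): cancels prior s2. Stack: []
Reduced word: (empty)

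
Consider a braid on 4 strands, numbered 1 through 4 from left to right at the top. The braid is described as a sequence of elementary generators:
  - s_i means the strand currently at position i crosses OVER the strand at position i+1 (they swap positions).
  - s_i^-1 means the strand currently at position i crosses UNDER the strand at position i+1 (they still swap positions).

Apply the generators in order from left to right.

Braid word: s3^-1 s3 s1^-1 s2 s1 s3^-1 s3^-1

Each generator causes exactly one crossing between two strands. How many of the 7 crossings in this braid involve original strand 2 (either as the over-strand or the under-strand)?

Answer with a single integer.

Answer: 2

Derivation:
Gen 1: crossing 3x4. Involves strand 2? no. Count so far: 0
Gen 2: crossing 4x3. Involves strand 2? no. Count so far: 0
Gen 3: crossing 1x2. Involves strand 2? yes. Count so far: 1
Gen 4: crossing 1x3. Involves strand 2? no. Count so far: 1
Gen 5: crossing 2x3. Involves strand 2? yes. Count so far: 2
Gen 6: crossing 1x4. Involves strand 2? no. Count so far: 2
Gen 7: crossing 4x1. Involves strand 2? no. Count so far: 2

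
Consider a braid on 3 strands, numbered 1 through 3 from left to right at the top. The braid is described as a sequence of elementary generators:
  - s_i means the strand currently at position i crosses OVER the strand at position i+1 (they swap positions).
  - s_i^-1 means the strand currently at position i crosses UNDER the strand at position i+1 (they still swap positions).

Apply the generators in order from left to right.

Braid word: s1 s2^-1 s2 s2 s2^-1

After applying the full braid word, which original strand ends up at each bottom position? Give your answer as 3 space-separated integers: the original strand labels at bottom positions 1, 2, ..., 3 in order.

Gen 1 (s1): strand 1 crosses over strand 2. Perm now: [2 1 3]
Gen 2 (s2^-1): strand 1 crosses under strand 3. Perm now: [2 3 1]
Gen 3 (s2): strand 3 crosses over strand 1. Perm now: [2 1 3]
Gen 4 (s2): strand 1 crosses over strand 3. Perm now: [2 3 1]
Gen 5 (s2^-1): strand 3 crosses under strand 1. Perm now: [2 1 3]

Answer: 2 1 3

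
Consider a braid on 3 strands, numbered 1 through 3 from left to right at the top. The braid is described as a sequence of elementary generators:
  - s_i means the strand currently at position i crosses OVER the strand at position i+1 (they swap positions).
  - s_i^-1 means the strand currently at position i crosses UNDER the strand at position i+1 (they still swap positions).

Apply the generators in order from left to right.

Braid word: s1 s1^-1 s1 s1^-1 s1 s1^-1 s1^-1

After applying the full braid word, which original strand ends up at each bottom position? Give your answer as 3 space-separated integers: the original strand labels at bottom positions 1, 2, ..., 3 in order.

Answer: 2 1 3

Derivation:
Gen 1 (s1): strand 1 crosses over strand 2. Perm now: [2 1 3]
Gen 2 (s1^-1): strand 2 crosses under strand 1. Perm now: [1 2 3]
Gen 3 (s1): strand 1 crosses over strand 2. Perm now: [2 1 3]
Gen 4 (s1^-1): strand 2 crosses under strand 1. Perm now: [1 2 3]
Gen 5 (s1): strand 1 crosses over strand 2. Perm now: [2 1 3]
Gen 6 (s1^-1): strand 2 crosses under strand 1. Perm now: [1 2 3]
Gen 7 (s1^-1): strand 1 crosses under strand 2. Perm now: [2 1 3]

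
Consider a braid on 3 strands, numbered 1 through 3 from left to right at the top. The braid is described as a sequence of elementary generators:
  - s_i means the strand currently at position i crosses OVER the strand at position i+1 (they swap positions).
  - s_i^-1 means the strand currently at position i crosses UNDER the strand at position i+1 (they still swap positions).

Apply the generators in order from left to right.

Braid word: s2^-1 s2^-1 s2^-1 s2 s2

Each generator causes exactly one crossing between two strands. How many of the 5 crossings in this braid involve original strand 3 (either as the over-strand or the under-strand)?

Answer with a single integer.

Answer: 5

Derivation:
Gen 1: crossing 2x3. Involves strand 3? yes. Count so far: 1
Gen 2: crossing 3x2. Involves strand 3? yes. Count so far: 2
Gen 3: crossing 2x3. Involves strand 3? yes. Count so far: 3
Gen 4: crossing 3x2. Involves strand 3? yes. Count so far: 4
Gen 5: crossing 2x3. Involves strand 3? yes. Count so far: 5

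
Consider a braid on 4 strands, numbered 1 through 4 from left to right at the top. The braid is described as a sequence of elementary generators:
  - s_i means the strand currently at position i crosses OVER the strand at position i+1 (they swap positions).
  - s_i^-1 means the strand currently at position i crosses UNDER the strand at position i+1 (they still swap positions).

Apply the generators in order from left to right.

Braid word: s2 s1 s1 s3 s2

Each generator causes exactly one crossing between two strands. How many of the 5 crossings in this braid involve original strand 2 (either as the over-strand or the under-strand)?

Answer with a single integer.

Answer: 2

Derivation:
Gen 1: crossing 2x3. Involves strand 2? yes. Count so far: 1
Gen 2: crossing 1x3. Involves strand 2? no. Count so far: 1
Gen 3: crossing 3x1. Involves strand 2? no. Count so far: 1
Gen 4: crossing 2x4. Involves strand 2? yes. Count so far: 2
Gen 5: crossing 3x4. Involves strand 2? no. Count so far: 2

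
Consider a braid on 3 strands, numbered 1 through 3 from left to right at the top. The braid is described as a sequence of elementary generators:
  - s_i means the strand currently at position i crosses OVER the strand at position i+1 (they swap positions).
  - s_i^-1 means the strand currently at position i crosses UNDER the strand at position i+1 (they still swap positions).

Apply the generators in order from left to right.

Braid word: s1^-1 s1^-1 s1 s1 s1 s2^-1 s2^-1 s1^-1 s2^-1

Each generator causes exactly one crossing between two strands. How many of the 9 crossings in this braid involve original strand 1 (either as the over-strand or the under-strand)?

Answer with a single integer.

Gen 1: crossing 1x2. Involves strand 1? yes. Count so far: 1
Gen 2: crossing 2x1. Involves strand 1? yes. Count so far: 2
Gen 3: crossing 1x2. Involves strand 1? yes. Count so far: 3
Gen 4: crossing 2x1. Involves strand 1? yes. Count so far: 4
Gen 5: crossing 1x2. Involves strand 1? yes. Count so far: 5
Gen 6: crossing 1x3. Involves strand 1? yes. Count so far: 6
Gen 7: crossing 3x1. Involves strand 1? yes. Count so far: 7
Gen 8: crossing 2x1. Involves strand 1? yes. Count so far: 8
Gen 9: crossing 2x3. Involves strand 1? no. Count so far: 8

Answer: 8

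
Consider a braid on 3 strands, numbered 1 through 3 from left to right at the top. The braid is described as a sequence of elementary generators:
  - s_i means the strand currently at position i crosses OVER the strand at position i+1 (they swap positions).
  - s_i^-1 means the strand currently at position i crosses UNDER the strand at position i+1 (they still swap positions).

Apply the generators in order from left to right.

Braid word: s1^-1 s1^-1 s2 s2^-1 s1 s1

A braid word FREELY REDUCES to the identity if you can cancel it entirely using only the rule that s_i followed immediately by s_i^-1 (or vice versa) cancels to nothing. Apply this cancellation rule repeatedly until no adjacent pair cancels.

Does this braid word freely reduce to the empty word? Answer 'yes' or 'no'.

Answer: yes

Derivation:
Gen 1 (s1^-1): push. Stack: [s1^-1]
Gen 2 (s1^-1): push. Stack: [s1^-1 s1^-1]
Gen 3 (s2): push. Stack: [s1^-1 s1^-1 s2]
Gen 4 (s2^-1): cancels prior s2. Stack: [s1^-1 s1^-1]
Gen 5 (s1): cancels prior s1^-1. Stack: [s1^-1]
Gen 6 (s1): cancels prior s1^-1. Stack: []
Reduced word: (empty)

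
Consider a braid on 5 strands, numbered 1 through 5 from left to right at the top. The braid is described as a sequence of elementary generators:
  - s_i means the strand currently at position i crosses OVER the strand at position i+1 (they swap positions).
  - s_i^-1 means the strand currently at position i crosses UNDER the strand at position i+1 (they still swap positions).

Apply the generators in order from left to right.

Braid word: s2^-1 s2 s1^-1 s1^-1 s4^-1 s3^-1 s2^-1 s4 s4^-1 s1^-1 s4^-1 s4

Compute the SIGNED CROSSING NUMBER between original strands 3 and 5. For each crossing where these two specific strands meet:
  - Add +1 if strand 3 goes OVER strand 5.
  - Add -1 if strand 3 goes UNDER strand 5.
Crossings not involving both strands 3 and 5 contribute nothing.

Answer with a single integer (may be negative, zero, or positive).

Gen 1: crossing 2x3. Both 3&5? no. Sum: 0
Gen 2: crossing 3x2. Both 3&5? no. Sum: 0
Gen 3: crossing 1x2. Both 3&5? no. Sum: 0
Gen 4: crossing 2x1. Both 3&5? no. Sum: 0
Gen 5: crossing 4x5. Both 3&5? no. Sum: 0
Gen 6: 3 under 5. Both 3&5? yes. Contrib: -1. Sum: -1
Gen 7: crossing 2x5. Both 3&5? no. Sum: -1
Gen 8: crossing 3x4. Both 3&5? no. Sum: -1
Gen 9: crossing 4x3. Both 3&5? no. Sum: -1
Gen 10: crossing 1x5. Both 3&5? no. Sum: -1
Gen 11: crossing 3x4. Both 3&5? no. Sum: -1
Gen 12: crossing 4x3. Both 3&5? no. Sum: -1

Answer: -1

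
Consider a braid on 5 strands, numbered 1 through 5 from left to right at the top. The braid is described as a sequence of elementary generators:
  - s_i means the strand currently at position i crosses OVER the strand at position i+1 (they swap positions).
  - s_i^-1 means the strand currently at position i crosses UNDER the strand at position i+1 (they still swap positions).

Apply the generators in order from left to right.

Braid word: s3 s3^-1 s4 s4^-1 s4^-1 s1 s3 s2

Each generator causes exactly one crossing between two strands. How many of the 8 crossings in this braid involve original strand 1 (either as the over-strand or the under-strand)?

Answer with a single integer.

Gen 1: crossing 3x4. Involves strand 1? no. Count so far: 0
Gen 2: crossing 4x3. Involves strand 1? no. Count so far: 0
Gen 3: crossing 4x5. Involves strand 1? no. Count so far: 0
Gen 4: crossing 5x4. Involves strand 1? no. Count so far: 0
Gen 5: crossing 4x5. Involves strand 1? no. Count so far: 0
Gen 6: crossing 1x2. Involves strand 1? yes. Count so far: 1
Gen 7: crossing 3x5. Involves strand 1? no. Count so far: 1
Gen 8: crossing 1x5. Involves strand 1? yes. Count so far: 2

Answer: 2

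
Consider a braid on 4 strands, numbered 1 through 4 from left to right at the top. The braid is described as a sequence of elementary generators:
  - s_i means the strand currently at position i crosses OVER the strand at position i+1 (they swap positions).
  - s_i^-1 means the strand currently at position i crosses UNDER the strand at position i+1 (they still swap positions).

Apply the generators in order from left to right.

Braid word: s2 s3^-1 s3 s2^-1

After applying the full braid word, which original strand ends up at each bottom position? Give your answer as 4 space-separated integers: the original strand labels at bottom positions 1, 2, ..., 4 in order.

Answer: 1 2 3 4

Derivation:
Gen 1 (s2): strand 2 crosses over strand 3. Perm now: [1 3 2 4]
Gen 2 (s3^-1): strand 2 crosses under strand 4. Perm now: [1 3 4 2]
Gen 3 (s3): strand 4 crosses over strand 2. Perm now: [1 3 2 4]
Gen 4 (s2^-1): strand 3 crosses under strand 2. Perm now: [1 2 3 4]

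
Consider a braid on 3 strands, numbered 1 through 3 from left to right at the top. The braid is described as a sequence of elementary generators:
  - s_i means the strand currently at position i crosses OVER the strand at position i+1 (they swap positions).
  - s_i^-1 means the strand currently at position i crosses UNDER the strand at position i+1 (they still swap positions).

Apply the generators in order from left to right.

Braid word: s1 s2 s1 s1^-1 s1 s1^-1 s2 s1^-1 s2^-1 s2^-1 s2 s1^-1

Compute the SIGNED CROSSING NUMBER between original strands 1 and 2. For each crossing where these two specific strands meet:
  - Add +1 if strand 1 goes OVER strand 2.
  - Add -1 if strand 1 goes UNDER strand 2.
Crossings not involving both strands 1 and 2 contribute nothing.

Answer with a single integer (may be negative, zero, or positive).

Gen 1: 1 over 2. Both 1&2? yes. Contrib: +1. Sum: 1
Gen 2: crossing 1x3. Both 1&2? no. Sum: 1
Gen 3: crossing 2x3. Both 1&2? no. Sum: 1
Gen 4: crossing 3x2. Both 1&2? no. Sum: 1
Gen 5: crossing 2x3. Both 1&2? no. Sum: 1
Gen 6: crossing 3x2. Both 1&2? no. Sum: 1
Gen 7: crossing 3x1. Both 1&2? no. Sum: 1
Gen 8: 2 under 1. Both 1&2? yes. Contrib: +1. Sum: 2
Gen 9: crossing 2x3. Both 1&2? no. Sum: 2
Gen 10: crossing 3x2. Both 1&2? no. Sum: 2
Gen 11: crossing 2x3. Both 1&2? no. Sum: 2
Gen 12: crossing 1x3. Both 1&2? no. Sum: 2

Answer: 2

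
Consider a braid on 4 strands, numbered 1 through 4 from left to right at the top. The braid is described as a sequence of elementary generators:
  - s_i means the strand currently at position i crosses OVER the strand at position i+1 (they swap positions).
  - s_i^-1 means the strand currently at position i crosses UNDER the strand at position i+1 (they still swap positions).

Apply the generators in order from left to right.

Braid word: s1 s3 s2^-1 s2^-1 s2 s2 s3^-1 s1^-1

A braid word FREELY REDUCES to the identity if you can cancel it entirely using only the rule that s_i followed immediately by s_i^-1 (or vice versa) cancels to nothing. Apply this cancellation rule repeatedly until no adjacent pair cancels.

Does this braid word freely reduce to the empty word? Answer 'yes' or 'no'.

Answer: yes

Derivation:
Gen 1 (s1): push. Stack: [s1]
Gen 2 (s3): push. Stack: [s1 s3]
Gen 3 (s2^-1): push. Stack: [s1 s3 s2^-1]
Gen 4 (s2^-1): push. Stack: [s1 s3 s2^-1 s2^-1]
Gen 5 (s2): cancels prior s2^-1. Stack: [s1 s3 s2^-1]
Gen 6 (s2): cancels prior s2^-1. Stack: [s1 s3]
Gen 7 (s3^-1): cancels prior s3. Stack: [s1]
Gen 8 (s1^-1): cancels prior s1. Stack: []
Reduced word: (empty)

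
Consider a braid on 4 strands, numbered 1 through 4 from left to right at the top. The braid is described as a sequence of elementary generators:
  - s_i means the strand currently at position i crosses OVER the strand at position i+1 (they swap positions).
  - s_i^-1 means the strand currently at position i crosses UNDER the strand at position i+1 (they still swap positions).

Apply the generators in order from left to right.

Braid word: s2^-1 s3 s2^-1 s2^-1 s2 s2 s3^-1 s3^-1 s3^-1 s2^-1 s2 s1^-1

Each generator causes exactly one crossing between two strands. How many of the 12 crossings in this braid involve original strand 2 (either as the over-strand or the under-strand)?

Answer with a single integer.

Answer: 7

Derivation:
Gen 1: crossing 2x3. Involves strand 2? yes. Count so far: 1
Gen 2: crossing 2x4. Involves strand 2? yes. Count so far: 2
Gen 3: crossing 3x4. Involves strand 2? no. Count so far: 2
Gen 4: crossing 4x3. Involves strand 2? no. Count so far: 2
Gen 5: crossing 3x4. Involves strand 2? no. Count so far: 2
Gen 6: crossing 4x3. Involves strand 2? no. Count so far: 2
Gen 7: crossing 4x2. Involves strand 2? yes. Count so far: 3
Gen 8: crossing 2x4. Involves strand 2? yes. Count so far: 4
Gen 9: crossing 4x2. Involves strand 2? yes. Count so far: 5
Gen 10: crossing 3x2. Involves strand 2? yes. Count so far: 6
Gen 11: crossing 2x3. Involves strand 2? yes. Count so far: 7
Gen 12: crossing 1x3. Involves strand 2? no. Count so far: 7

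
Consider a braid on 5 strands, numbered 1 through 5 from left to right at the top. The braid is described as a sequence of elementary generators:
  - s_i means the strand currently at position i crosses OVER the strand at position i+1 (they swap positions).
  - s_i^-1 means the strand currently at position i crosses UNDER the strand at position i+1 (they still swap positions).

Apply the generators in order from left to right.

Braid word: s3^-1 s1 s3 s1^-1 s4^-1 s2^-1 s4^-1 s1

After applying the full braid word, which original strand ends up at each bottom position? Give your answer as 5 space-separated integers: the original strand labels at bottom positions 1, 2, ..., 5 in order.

Answer: 3 1 2 4 5

Derivation:
Gen 1 (s3^-1): strand 3 crosses under strand 4. Perm now: [1 2 4 3 5]
Gen 2 (s1): strand 1 crosses over strand 2. Perm now: [2 1 4 3 5]
Gen 3 (s3): strand 4 crosses over strand 3. Perm now: [2 1 3 4 5]
Gen 4 (s1^-1): strand 2 crosses under strand 1. Perm now: [1 2 3 4 5]
Gen 5 (s4^-1): strand 4 crosses under strand 5. Perm now: [1 2 3 5 4]
Gen 6 (s2^-1): strand 2 crosses under strand 3. Perm now: [1 3 2 5 4]
Gen 7 (s4^-1): strand 5 crosses under strand 4. Perm now: [1 3 2 4 5]
Gen 8 (s1): strand 1 crosses over strand 3. Perm now: [3 1 2 4 5]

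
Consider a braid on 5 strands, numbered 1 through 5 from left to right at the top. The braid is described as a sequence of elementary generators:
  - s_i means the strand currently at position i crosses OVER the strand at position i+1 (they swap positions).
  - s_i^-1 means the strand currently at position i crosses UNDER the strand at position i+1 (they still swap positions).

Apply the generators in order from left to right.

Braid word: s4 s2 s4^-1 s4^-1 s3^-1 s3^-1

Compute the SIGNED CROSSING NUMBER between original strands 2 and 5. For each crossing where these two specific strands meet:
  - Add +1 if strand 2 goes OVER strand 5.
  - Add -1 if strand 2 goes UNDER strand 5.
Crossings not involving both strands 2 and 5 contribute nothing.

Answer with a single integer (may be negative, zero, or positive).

Answer: 0

Derivation:
Gen 1: crossing 4x5. Both 2&5? no. Sum: 0
Gen 2: crossing 2x3. Both 2&5? no. Sum: 0
Gen 3: crossing 5x4. Both 2&5? no. Sum: 0
Gen 4: crossing 4x5. Both 2&5? no. Sum: 0
Gen 5: 2 under 5. Both 2&5? yes. Contrib: -1. Sum: -1
Gen 6: 5 under 2. Both 2&5? yes. Contrib: +1. Sum: 0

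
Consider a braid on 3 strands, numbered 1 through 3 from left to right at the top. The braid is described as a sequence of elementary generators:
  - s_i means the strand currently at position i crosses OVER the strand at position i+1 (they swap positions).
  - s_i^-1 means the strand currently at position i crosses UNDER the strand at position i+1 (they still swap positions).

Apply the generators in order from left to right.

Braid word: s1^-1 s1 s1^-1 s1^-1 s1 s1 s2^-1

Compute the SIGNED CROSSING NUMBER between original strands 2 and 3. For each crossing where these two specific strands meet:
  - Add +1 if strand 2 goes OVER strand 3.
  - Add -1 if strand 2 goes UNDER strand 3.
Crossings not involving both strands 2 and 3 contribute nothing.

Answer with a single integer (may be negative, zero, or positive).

Gen 1: crossing 1x2. Both 2&3? no. Sum: 0
Gen 2: crossing 2x1. Both 2&3? no. Sum: 0
Gen 3: crossing 1x2. Both 2&3? no. Sum: 0
Gen 4: crossing 2x1. Both 2&3? no. Sum: 0
Gen 5: crossing 1x2. Both 2&3? no. Sum: 0
Gen 6: crossing 2x1. Both 2&3? no. Sum: 0
Gen 7: 2 under 3. Both 2&3? yes. Contrib: -1. Sum: -1

Answer: -1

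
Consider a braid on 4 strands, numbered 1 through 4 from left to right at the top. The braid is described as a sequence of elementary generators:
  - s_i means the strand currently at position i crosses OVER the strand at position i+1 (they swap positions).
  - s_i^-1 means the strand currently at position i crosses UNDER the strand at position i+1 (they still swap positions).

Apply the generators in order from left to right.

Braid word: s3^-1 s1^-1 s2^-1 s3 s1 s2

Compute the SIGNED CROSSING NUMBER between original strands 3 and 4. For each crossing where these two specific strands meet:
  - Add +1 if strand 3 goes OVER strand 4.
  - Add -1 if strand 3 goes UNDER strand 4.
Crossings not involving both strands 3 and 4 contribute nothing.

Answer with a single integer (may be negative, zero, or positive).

Gen 1: 3 under 4. Both 3&4? yes. Contrib: -1. Sum: -1
Gen 2: crossing 1x2. Both 3&4? no. Sum: -1
Gen 3: crossing 1x4. Both 3&4? no. Sum: -1
Gen 4: crossing 1x3. Both 3&4? no. Sum: -1
Gen 5: crossing 2x4. Both 3&4? no. Sum: -1
Gen 6: crossing 2x3. Both 3&4? no. Sum: -1

Answer: -1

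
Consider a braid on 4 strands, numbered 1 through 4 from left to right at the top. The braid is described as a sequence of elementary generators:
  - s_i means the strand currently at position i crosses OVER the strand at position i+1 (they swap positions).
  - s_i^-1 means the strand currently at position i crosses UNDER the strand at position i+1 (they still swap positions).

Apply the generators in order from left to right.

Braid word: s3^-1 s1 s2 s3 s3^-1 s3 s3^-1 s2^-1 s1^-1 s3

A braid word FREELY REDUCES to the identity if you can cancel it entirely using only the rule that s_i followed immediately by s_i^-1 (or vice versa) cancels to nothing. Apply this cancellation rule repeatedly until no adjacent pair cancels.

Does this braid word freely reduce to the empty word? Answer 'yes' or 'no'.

Gen 1 (s3^-1): push. Stack: [s3^-1]
Gen 2 (s1): push. Stack: [s3^-1 s1]
Gen 3 (s2): push. Stack: [s3^-1 s1 s2]
Gen 4 (s3): push. Stack: [s3^-1 s1 s2 s3]
Gen 5 (s3^-1): cancels prior s3. Stack: [s3^-1 s1 s2]
Gen 6 (s3): push. Stack: [s3^-1 s1 s2 s3]
Gen 7 (s3^-1): cancels prior s3. Stack: [s3^-1 s1 s2]
Gen 8 (s2^-1): cancels prior s2. Stack: [s3^-1 s1]
Gen 9 (s1^-1): cancels prior s1. Stack: [s3^-1]
Gen 10 (s3): cancels prior s3^-1. Stack: []
Reduced word: (empty)

Answer: yes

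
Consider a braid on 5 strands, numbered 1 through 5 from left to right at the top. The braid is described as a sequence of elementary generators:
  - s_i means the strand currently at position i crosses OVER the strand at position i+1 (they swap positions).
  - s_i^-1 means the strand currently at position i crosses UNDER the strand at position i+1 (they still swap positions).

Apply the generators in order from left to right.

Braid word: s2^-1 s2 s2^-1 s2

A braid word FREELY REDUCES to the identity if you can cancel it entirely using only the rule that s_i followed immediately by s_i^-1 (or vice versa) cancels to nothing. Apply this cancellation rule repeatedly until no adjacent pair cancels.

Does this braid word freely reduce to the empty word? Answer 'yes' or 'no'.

Answer: yes

Derivation:
Gen 1 (s2^-1): push. Stack: [s2^-1]
Gen 2 (s2): cancels prior s2^-1. Stack: []
Gen 3 (s2^-1): push. Stack: [s2^-1]
Gen 4 (s2): cancels prior s2^-1. Stack: []
Reduced word: (empty)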